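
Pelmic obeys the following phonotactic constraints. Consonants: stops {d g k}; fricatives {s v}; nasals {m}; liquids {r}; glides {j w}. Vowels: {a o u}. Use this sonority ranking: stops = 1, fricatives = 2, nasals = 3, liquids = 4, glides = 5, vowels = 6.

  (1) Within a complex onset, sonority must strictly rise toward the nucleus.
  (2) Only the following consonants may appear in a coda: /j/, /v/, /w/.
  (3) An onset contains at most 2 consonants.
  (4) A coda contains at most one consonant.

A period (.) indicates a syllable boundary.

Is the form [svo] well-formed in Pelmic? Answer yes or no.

[svo] — violates constraint 1: syllable 1 onset /sv/: /s/ (fricative, 2) → /v/ (fricative, 2) does not rise → ill-formed

no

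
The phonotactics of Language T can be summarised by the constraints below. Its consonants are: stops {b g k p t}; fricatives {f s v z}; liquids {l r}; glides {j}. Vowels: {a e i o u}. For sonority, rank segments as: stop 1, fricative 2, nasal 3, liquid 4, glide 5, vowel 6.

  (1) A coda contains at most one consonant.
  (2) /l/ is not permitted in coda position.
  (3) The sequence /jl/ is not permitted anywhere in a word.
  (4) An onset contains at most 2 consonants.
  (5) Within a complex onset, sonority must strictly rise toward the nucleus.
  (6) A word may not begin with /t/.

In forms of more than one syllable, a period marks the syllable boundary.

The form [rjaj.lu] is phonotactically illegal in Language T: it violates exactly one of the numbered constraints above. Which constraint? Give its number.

[rjaj.lu]: contains banned sequence /jl/.
This is a violation of constraint 3: "The sequence /jl/ is not permitted anywhere in a word."
The remaining constraints (1, 2, 4, 5, 6) are satisfied.

3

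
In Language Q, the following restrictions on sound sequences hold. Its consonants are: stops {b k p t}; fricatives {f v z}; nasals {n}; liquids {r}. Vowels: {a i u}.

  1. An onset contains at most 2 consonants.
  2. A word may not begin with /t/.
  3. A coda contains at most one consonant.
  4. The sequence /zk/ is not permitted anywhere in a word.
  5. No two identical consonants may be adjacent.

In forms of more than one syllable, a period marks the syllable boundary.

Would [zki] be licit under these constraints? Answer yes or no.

no

[zki] — violates constraint 4: contains banned sequence /zk/ → illicit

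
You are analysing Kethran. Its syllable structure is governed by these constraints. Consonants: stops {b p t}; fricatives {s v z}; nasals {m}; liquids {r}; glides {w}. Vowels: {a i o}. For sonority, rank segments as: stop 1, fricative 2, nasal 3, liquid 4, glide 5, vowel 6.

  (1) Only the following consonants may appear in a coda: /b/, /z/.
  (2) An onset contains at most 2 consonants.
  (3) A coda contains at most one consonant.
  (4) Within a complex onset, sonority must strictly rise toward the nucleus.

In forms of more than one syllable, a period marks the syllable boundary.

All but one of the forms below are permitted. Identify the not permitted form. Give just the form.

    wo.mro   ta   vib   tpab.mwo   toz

wo.mro — σ1 onset /w/, coda /∅/ ok; σ2 onset /mr/ (3→4 rises), coda /∅/ ok → permitted
ta — σ1 onset /t/, coda /∅/ ok → permitted
vib — σ1 onset /v/, coda /b/ ok → permitted
tpab.mwo — violates constraint 4: syllable 1 onset /tp/: /t/ (stop, 1) → /p/ (stop, 1) does not rise → not permitted
toz — σ1 onset /t/, coda /z/ ok → permitted

tpab.mwo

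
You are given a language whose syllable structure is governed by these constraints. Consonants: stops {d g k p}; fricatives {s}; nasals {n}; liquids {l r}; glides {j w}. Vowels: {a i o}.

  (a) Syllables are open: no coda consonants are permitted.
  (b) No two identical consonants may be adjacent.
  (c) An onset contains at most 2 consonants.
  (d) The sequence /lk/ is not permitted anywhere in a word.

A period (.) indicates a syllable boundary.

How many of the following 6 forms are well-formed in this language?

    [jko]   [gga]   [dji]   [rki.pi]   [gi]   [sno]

[jko] — σ1 onset /jk/ (2C), coda /∅/ ok → well-formed
[gga] — violates constraint (b): adjacent identical consonants /gg/ → ill-formed
[dji] — σ1 onset /dj/ (2C), coda /∅/ ok → well-formed
[rki.pi] — σ1 onset /rk/ (2C), coda /∅/ ok; σ2 onset /p/, coda /∅/ ok → well-formed
[gi] — σ1 onset /g/, coda /∅/ ok → well-formed
[sno] — σ1 onset /sn/ (2C), coda /∅/ ok → well-formed
Well-formed: [jko], [dji], [rki.pi], [gi], [sno] → 5.

5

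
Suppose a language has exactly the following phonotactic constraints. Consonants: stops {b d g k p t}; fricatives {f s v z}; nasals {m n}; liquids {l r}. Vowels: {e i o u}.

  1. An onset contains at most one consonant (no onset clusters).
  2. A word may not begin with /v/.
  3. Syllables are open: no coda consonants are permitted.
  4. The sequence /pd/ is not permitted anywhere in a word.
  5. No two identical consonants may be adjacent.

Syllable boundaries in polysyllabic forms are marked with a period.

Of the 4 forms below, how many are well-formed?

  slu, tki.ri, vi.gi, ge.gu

slu — violates constraint 1: syllable 1 onset /sl/ has 2 consonants (> 1) → ill-formed
tki.ri — violates constraint 1: syllable 1 onset /tk/ has 2 consonants (> 1) → ill-formed
vi.gi — violates constraint 2: word begins with /v/ → ill-formed
ge.gu — σ1 onset /g/, coda /∅/ ok; σ2 onset /g/, coda /∅/ ok → well-formed
Well-formed: ge.gu → 1.

1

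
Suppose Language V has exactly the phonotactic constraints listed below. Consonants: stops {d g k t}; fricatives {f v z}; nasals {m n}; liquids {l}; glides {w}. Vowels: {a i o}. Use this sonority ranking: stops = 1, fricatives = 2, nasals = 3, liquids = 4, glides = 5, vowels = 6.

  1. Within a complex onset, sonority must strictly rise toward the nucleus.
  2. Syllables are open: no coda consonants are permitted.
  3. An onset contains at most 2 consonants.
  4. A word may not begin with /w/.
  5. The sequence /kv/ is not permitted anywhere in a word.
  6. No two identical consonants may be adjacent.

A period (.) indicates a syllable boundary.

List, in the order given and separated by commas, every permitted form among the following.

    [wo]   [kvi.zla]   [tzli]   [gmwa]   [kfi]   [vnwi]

[kfi]

[wo] — violates constraint 4: word begins with /w/ → not permitted
[kvi.zla] — violates constraint 5: contains banned sequence /kv/ → not permitted
[tzli] — violates constraint 3: syllable 1 onset /tzl/ has 3 consonants (> 2) → not permitted
[gmwa] — violates constraint 3: syllable 1 onset /gmw/ has 3 consonants (> 2) → not permitted
[kfi] — σ1 onset /kf/ (1→2 rises), coda /∅/ ok → permitted
[vnwi] — violates constraint 3: syllable 1 onset /vnw/ has 3 consonants (> 2) → not permitted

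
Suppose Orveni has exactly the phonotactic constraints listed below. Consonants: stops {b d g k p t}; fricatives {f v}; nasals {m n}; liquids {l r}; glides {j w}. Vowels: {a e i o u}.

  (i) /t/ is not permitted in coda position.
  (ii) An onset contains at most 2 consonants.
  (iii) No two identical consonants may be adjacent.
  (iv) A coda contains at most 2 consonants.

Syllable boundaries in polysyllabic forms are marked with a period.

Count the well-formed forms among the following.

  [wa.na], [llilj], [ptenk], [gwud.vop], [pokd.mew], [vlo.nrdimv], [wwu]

[wa.na] — σ1 onset /w/, coda /∅/ ok; σ2 onset /n/, coda /∅/ ok → well-formed
[llilj] — violates constraint (iii): adjacent identical consonants /ll/ → ill-formed
[ptenk] — σ1 onset /pt/ (2C), coda /nk/ (2C) ok → well-formed
[gwud.vop] — σ1 onset /gw/ (2C), coda /d/ ok; σ2 onset /v/, coda /p/ ok → well-formed
[pokd.mew] — σ1 onset /p/, coda /kd/ (2C) ok; σ2 onset /m/, coda /w/ ok → well-formed
[vlo.nrdimv] — violates constraint (ii): syllable 2 onset /nrd/ has 3 consonants (> 2) → ill-formed
[wwu] — violates constraint (iii): adjacent identical consonants /ww/ → ill-formed
Well-formed: [wa.na], [ptenk], [gwud.vop], [pokd.mew] → 4.

4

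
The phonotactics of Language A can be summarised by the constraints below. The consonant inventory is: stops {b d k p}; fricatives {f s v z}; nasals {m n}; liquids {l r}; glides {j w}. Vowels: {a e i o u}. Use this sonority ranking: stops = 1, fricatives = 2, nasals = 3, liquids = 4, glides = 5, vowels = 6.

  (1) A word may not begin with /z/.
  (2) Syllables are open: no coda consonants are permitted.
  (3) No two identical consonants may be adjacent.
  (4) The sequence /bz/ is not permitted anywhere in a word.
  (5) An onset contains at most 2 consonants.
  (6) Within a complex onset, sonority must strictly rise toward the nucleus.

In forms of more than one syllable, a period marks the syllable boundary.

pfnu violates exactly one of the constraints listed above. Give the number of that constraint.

5

pfnu: syllable 1 onset /pfn/ has 3 consonants (> 2).
This is a violation of constraint 5: "An onset contains at most 2 consonants."
The remaining constraints (1, 2, 3, 4, 6) are satisfied.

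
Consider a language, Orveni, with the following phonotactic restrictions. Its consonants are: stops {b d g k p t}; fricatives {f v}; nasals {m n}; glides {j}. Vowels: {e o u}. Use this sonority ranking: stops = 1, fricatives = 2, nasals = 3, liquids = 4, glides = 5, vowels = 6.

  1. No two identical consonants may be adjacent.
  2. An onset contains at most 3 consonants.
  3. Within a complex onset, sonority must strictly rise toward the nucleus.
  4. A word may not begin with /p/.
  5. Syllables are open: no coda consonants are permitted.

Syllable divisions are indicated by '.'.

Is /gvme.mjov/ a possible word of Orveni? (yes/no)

no

/gvme.mjov/ — violates constraint 5: syllable 2 coda /v/ has 1 consonant (> 0) → not permitted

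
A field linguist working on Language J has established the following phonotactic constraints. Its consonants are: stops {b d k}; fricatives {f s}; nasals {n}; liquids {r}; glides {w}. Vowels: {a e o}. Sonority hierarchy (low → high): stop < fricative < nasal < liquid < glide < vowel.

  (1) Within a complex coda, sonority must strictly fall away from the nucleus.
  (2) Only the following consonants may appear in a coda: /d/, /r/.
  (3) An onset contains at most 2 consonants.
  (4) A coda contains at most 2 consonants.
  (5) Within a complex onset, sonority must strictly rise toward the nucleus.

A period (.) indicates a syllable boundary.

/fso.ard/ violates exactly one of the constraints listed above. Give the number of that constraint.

/fso.ard/: syllable 1 onset /fs/: /f/ (fricative, 2) → /s/ (fricative, 2) does not rise.
This is a violation of constraint 5: "Within a complex onset, sonority must strictly rise toward the nucleus."
The remaining constraints (1, 2, 3, 4) are satisfied.

5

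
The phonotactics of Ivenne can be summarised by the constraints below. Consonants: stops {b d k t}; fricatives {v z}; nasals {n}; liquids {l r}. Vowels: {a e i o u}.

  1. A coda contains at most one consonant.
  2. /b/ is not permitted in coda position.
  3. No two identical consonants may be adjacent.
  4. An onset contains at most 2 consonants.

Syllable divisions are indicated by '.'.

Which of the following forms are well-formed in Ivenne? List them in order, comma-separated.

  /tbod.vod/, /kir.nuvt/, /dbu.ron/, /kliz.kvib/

/tbod.vod/, /dbu.ron/

/tbod.vod/ — σ1 onset /tb/ (2C), coda /d/ ok; σ2 onset /v/, coda /d/ ok → well-formed
/kir.nuvt/ — violates constraint 1: syllable 2 coda /vt/ has 2 consonants (> 1) → ill-formed
/dbu.ron/ — σ1 onset /db/ (2C), coda /∅/ ok; σ2 onset /r/, coda /n/ ok → well-formed
/kliz.kvib/ — violates constraint 2: syllable 2 coda contains /b/ → ill-formed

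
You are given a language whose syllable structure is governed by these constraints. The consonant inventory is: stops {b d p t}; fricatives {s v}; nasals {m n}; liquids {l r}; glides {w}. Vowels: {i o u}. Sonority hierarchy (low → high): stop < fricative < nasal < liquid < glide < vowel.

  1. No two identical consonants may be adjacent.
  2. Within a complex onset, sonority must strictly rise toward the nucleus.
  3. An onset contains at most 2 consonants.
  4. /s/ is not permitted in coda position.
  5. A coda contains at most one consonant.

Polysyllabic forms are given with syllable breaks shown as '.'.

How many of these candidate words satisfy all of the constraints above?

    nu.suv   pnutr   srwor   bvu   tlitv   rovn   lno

2

nu.suv — σ1 onset /n/, coda /∅/ ok; σ2 onset /s/, coda /v/ ok → permitted
pnutr — violates constraint 5: syllable 1 coda /tr/ has 2 consonants (> 1) → not permitted
srwor — violates constraint 3: syllable 1 onset /srw/ has 3 consonants (> 2) → not permitted
bvu — σ1 onset /bv/ (1→2 rises), coda /∅/ ok → permitted
tlitv — violates constraint 5: syllable 1 coda /tv/ has 2 consonants (> 1) → not permitted
rovn — violates constraint 5: syllable 1 coda /vn/ has 2 consonants (> 1) → not permitted
lno — violates constraint 2: syllable 1 onset /ln/: /l/ (liquid, 4) → /n/ (nasal, 3) does not rise → not permitted
Permitted: nu.suv, bvu → 2.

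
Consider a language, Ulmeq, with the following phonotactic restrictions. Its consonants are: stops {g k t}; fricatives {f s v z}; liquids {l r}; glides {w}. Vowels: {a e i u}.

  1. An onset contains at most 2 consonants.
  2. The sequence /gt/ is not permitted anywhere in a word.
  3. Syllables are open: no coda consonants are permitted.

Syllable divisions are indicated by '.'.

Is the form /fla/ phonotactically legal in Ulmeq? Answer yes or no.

/fla/ — σ1 onset /fl/ (2C), coda /∅/ ok → phonotactically legal

yes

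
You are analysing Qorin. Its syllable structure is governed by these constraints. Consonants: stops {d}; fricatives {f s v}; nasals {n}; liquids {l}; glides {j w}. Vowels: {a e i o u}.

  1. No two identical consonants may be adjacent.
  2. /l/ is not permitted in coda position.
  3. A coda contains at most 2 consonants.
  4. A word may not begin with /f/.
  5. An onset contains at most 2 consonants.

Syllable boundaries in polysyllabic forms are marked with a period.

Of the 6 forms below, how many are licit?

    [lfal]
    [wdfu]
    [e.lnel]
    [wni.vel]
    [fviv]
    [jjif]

0

[lfal] — violates constraint 2: syllable 1 coda contains /l/ → illicit
[wdfu] — violates constraint 5: syllable 1 onset /wdf/ has 3 consonants (> 2) → illicit
[e.lnel] — violates constraint 2: syllable 2 coda contains /l/ → illicit
[wni.vel] — violates constraint 2: syllable 2 coda contains /l/ → illicit
[fviv] — violates constraint 4: word begins with /f/ → illicit
[jjif] — violates constraint 1: adjacent identical consonants /jj/ → illicit
No form is licit → 0.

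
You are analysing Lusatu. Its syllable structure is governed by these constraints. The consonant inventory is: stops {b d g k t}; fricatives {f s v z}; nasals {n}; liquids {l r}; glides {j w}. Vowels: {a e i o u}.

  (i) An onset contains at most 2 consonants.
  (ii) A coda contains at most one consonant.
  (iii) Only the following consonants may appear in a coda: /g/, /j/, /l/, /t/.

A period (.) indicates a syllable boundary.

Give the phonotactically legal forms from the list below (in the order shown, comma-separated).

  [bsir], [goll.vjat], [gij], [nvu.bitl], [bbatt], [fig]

[gij], [fig]

[bsir] — violates constraint (iii): syllable 1 coda contains /r/, which is not a licensed coda consonant → phonotactically illegal
[goll.vjat] — violates constraint (ii): syllable 1 coda /ll/ has 2 consonants (> 1) → phonotactically illegal
[gij] — σ1 onset /g/, coda /j/ ok → phonotactically legal
[nvu.bitl] — violates constraint (ii): syllable 2 coda /tl/ has 2 consonants (> 1) → phonotactically illegal
[bbatt] — violates constraint (ii): syllable 1 coda /tt/ has 2 consonants (> 1) → phonotactically illegal
[fig] — σ1 onset /f/, coda /g/ ok → phonotactically legal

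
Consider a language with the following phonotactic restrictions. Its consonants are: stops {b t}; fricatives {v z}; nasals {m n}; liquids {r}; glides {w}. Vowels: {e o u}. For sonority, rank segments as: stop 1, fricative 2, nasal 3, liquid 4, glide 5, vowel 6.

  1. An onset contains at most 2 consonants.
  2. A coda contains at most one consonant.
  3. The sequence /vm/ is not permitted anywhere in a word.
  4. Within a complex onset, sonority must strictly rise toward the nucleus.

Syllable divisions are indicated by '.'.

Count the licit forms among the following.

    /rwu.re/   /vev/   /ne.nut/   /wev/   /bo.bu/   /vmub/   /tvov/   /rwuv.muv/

/rwu.re/ — σ1 onset /rw/ (4→5 rises), coda /∅/ ok; σ2 onset /r/, coda /∅/ ok → licit
/vev/ — σ1 onset /v/, coda /v/ ok → licit
/ne.nut/ — σ1 onset /n/, coda /∅/ ok; σ2 onset /n/, coda /t/ ok → licit
/wev/ — σ1 onset /w/, coda /v/ ok → licit
/bo.bu/ — σ1 onset /b/, coda /∅/ ok; σ2 onset /b/, coda /∅/ ok → licit
/vmub/ — violates constraint 3: contains banned sequence /vm/ → illicit
/tvov/ — σ1 onset /tv/ (1→2 rises), coda /v/ ok → licit
/rwuv.muv/ — violates constraint 3: contains banned sequence /vm/ → illicit
Licit: /rwu.re/, /vev/, /ne.nut/, /wev/, /bo.bu/, /tvov/ → 6.

6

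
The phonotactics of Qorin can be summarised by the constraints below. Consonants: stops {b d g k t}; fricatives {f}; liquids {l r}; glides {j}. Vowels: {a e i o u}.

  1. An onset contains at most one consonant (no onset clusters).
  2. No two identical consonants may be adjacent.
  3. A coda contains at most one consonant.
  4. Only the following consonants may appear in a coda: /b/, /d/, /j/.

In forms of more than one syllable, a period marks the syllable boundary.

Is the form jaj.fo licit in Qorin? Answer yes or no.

jaj.fo — σ1 onset /j/, coda /j/ ok; σ2 onset /f/, coda /∅/ ok → licit

yes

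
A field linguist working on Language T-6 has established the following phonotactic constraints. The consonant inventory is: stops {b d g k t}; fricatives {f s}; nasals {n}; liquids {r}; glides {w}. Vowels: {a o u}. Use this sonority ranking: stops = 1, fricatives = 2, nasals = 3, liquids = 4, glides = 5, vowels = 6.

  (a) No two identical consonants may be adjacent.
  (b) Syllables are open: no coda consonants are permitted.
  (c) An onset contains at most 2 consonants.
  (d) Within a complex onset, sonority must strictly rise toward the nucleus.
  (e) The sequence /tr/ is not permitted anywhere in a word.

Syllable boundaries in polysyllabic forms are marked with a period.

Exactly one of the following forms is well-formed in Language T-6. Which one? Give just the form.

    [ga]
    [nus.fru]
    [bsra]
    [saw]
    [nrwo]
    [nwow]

[ga]

[ga] — σ1 onset /g/, coda /∅/ ok → well-formed
[nus.fru] — violates constraint (b): syllable 1 coda /s/ has 1 consonant (> 0) → ill-formed
[bsra] — violates constraint (c): syllable 1 onset /bsr/ has 3 consonants (> 2) → ill-formed
[saw] — violates constraint (b): syllable 1 coda /w/ has 1 consonant (> 0) → ill-formed
[nrwo] — violates constraint (c): syllable 1 onset /nrw/ has 3 consonants (> 2) → ill-formed
[nwow] — violates constraint (b): syllable 1 coda /w/ has 1 consonant (> 0) → ill-formed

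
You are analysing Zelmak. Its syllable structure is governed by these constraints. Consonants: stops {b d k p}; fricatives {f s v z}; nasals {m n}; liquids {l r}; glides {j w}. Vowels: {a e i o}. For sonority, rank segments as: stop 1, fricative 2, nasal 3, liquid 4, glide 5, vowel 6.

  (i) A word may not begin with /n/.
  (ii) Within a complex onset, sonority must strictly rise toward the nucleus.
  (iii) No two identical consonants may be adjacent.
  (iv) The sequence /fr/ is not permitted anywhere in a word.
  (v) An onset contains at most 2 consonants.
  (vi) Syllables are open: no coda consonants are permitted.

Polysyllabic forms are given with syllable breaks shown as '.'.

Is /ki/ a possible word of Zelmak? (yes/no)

yes

/ki/ — σ1 onset /k/, coda /∅/ ok → well-formed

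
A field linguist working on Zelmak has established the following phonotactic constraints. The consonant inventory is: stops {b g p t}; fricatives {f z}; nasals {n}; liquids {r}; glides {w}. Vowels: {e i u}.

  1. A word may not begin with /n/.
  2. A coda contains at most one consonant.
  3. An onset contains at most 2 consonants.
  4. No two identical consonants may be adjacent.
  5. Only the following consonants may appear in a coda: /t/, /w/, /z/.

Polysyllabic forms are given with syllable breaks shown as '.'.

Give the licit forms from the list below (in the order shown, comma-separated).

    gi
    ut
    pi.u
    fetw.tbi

gi, ut, pi.u

gi — σ1 onset /g/, coda /∅/ ok → licit
ut — σ1 onset /∅/, coda /t/ ok → licit
pi.u — σ1 onset /p/, coda /∅/ ok; σ2 onset /∅/, coda /∅/ ok → licit
fetw.tbi — violates constraint 2: syllable 1 coda /tw/ has 2 consonants (> 1) → illicit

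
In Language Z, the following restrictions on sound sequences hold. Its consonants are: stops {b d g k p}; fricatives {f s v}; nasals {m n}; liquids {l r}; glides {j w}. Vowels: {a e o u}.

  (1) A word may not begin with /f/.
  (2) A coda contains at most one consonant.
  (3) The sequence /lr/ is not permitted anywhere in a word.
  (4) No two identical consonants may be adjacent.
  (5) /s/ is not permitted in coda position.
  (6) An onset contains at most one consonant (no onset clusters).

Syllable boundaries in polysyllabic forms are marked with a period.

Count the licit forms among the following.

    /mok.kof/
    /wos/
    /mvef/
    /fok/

0

/mok.kof/ — violates constraint 4: adjacent identical consonants /kk/ → illicit
/wos/ — violates constraint 5: syllable 1 coda contains /s/ → illicit
/mvef/ — violates constraint 6: syllable 1 onset /mv/ has 2 consonants (> 1) → illicit
/fok/ — violates constraint 1: word begins with /f/ → illicit
No form is licit → 0.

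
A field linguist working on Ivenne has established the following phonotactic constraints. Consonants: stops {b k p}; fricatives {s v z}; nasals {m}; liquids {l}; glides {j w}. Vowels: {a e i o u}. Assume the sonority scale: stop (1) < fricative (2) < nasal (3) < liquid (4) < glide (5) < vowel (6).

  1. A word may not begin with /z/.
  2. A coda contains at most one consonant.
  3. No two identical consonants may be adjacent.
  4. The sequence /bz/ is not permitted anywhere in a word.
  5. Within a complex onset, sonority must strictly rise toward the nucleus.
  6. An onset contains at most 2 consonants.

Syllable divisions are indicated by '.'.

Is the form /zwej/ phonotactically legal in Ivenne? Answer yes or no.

/zwej/ — violates constraint 1: word begins with /z/ → phonotactically illegal

no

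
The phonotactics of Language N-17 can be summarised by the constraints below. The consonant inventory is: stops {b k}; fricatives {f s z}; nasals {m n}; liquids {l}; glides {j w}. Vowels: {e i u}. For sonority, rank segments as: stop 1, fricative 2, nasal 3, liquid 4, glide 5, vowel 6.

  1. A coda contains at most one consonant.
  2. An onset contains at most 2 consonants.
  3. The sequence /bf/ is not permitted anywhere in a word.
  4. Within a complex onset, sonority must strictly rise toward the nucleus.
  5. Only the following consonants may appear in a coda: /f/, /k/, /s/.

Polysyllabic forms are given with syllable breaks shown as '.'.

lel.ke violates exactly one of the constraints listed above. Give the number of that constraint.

lel.ke: syllable 1 coda contains /l/, which is not a licensed coda consonant.
This is a violation of constraint 5: "Only the following consonants may appear in a coda: /f/, /k/, /s/."
The remaining constraints (1, 2, 3, 4) are satisfied.

5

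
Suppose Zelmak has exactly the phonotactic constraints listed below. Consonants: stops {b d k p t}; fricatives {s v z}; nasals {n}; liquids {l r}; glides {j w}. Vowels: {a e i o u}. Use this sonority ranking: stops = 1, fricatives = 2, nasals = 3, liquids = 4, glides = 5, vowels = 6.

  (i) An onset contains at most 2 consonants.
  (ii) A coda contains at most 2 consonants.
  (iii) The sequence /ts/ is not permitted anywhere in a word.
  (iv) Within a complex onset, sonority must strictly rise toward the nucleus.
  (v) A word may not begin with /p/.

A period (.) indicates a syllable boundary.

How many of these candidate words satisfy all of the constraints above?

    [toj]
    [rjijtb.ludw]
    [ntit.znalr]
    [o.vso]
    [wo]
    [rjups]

3

[toj] — σ1 onset /t/, coda /j/ ok → phonotactically legal
[rjijtb.ludw] — violates constraint (ii): syllable 1 coda /jtb/ has 3 consonants (> 2) → phonotactically illegal
[ntit.znalr] — violates constraint (iv): syllable 1 onset /nt/: /n/ (nasal, 3) → /t/ (stop, 1) does not rise → phonotactically illegal
[o.vso] — violates constraint (iv): syllable 2 onset /vs/: /v/ (fricative, 2) → /s/ (fricative, 2) does not rise → phonotactically illegal
[wo] — σ1 onset /w/, coda /∅/ ok → phonotactically legal
[rjups] — σ1 onset /rj/ (4→5 rises), coda /ps/ (2C) ok → phonotactically legal
Phonotactically legal: [toj], [wo], [rjups] → 3.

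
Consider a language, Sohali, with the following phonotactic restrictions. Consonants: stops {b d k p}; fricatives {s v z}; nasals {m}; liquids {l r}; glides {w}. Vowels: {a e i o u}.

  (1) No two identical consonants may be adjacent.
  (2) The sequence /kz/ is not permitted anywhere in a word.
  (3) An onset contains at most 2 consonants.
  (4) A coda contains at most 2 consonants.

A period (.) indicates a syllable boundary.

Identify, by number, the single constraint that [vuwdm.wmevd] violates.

4

[vuwdm.wmevd]: syllable 1 coda /wdm/ has 3 consonants (> 2).
This is a violation of constraint 4: "A coda contains at most 2 consonants."
The remaining constraints (1, 2, 3) are satisfied.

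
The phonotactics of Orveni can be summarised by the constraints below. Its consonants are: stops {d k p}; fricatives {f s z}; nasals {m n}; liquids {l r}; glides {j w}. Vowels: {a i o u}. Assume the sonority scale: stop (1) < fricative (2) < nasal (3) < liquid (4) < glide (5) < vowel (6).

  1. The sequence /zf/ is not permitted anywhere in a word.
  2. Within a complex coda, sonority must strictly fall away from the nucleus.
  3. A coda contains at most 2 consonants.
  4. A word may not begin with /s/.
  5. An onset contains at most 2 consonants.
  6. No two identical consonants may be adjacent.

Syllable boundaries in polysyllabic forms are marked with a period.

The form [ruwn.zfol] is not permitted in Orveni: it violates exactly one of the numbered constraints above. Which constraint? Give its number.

[ruwn.zfol]: contains banned sequence /zf/.
This is a violation of constraint 1: "The sequence /zf/ is not permitted anywhere in a word."
The remaining constraints (2, 3, 4, 5, 6) are satisfied.

1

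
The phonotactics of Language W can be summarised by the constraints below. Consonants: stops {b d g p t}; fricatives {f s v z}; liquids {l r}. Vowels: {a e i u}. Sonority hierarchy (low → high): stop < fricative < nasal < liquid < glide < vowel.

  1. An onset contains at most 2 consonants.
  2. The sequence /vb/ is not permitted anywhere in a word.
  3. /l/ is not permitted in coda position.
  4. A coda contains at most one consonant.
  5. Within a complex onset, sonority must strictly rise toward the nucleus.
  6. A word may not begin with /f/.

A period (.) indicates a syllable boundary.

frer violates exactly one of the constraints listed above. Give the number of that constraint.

6

frer: word begins with /f/.
This is a violation of constraint 6: "A word may not begin with /f/."
The remaining constraints (1, 2, 3, 4, 5) are satisfied.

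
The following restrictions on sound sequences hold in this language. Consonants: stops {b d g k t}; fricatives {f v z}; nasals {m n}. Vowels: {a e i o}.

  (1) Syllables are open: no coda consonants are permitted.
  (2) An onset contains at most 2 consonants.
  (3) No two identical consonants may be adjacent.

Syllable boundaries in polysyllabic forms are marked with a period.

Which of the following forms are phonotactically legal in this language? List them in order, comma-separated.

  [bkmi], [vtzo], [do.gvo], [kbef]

[do.gvo]

[bkmi] — violates constraint 2: syllable 1 onset /bkm/ has 3 consonants (> 2) → phonotactically illegal
[vtzo] — violates constraint 2: syllable 1 onset /vtz/ has 3 consonants (> 2) → phonotactically illegal
[do.gvo] — σ1 onset /d/, coda /∅/ ok; σ2 onset /gv/ (2C), coda /∅/ ok → phonotactically legal
[kbef] — violates constraint 1: syllable 1 coda /f/ has 1 consonant (> 0) → phonotactically illegal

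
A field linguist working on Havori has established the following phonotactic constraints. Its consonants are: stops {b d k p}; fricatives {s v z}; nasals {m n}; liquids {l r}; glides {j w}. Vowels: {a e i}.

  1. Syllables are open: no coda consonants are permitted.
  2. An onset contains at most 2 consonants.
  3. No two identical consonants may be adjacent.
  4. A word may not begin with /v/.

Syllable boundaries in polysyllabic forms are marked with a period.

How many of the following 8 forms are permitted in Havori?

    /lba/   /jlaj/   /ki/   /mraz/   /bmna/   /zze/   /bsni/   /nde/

/lba/ — σ1 onset /lb/ (2C), coda /∅/ ok → permitted
/jlaj/ — violates constraint 1: syllable 1 coda /j/ has 1 consonant (> 0) → not permitted
/ki/ — σ1 onset /k/, coda /∅/ ok → permitted
/mraz/ — violates constraint 1: syllable 1 coda /z/ has 1 consonant (> 0) → not permitted
/bmna/ — violates constraint 2: syllable 1 onset /bmn/ has 3 consonants (> 2) → not permitted
/zze/ — violates constraint 3: adjacent identical consonants /zz/ → not permitted
/bsni/ — violates constraint 2: syllable 1 onset /bsn/ has 3 consonants (> 2) → not permitted
/nde/ — σ1 onset /nd/ (2C), coda /∅/ ok → permitted
Permitted: /lba/, /ki/, /nde/ → 3.

3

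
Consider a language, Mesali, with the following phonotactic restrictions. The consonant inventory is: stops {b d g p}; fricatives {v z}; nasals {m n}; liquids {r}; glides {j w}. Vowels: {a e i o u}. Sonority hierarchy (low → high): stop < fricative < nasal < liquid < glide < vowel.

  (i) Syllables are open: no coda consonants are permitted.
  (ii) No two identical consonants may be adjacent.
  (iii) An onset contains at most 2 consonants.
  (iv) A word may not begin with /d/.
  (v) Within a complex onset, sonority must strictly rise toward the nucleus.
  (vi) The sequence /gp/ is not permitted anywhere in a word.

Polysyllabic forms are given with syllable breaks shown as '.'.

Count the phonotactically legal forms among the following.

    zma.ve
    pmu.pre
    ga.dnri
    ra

zma.ve — σ1 onset /zm/ (2→3 rises), coda /∅/ ok; σ2 onset /v/, coda /∅/ ok → phonotactically legal
pmu.pre — σ1 onset /pm/ (1→3 rises), coda /∅/ ok; σ2 onset /pr/ (1→4 rises), coda /∅/ ok → phonotactically legal
ga.dnri — violates constraint (iii): syllable 2 onset /dnr/ has 3 consonants (> 2) → phonotactically illegal
ra — σ1 onset /r/, coda /∅/ ok → phonotactically legal
Phonotactically legal: zma.ve, pmu.pre, ra → 3.

3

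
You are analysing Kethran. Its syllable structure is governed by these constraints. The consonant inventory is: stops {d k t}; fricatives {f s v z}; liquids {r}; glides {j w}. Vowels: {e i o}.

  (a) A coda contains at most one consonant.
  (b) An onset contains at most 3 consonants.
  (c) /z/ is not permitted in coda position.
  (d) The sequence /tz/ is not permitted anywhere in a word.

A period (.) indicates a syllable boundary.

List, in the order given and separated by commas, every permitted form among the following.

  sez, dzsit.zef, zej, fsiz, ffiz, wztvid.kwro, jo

sez — violates constraint (c): syllable 1 coda contains /z/ → not permitted
dzsit.zef — violates constraint (d): contains banned sequence /tz/ → not permitted
zej — σ1 onset /z/, coda /j/ ok → permitted
fsiz — violates constraint (c): syllable 1 coda contains /z/ → not permitted
ffiz — violates constraint (c): syllable 1 coda contains /z/ → not permitted
wztvid.kwro — violates constraint (b): syllable 1 onset /wztv/ has 4 consonants (> 3) → not permitted
jo — σ1 onset /j/, coda /∅/ ok → permitted

zej, jo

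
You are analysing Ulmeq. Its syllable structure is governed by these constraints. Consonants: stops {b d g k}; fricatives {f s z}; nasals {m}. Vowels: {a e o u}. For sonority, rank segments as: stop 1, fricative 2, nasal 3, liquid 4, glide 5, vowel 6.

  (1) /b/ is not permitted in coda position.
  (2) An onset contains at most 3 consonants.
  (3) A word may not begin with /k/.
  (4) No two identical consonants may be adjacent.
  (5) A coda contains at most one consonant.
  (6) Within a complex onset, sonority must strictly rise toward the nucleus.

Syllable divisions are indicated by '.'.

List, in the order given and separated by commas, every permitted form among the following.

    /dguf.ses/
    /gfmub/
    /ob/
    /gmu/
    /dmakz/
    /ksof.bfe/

/dguf.ses/ — violates constraint 6: syllable 1 onset /dg/: /d/ (stop, 1) → /g/ (stop, 1) does not rise → not permitted
/gfmub/ — violates constraint 1: syllable 1 coda contains /b/ → not permitted
/ob/ — violates constraint 1: syllable 1 coda contains /b/ → not permitted
/gmu/ — σ1 onset /gm/ (1→3 rises), coda /∅/ ok → permitted
/dmakz/ — violates constraint 5: syllable 1 coda /kz/ has 2 consonants (> 1) → not permitted
/ksof.bfe/ — violates constraint 3: word begins with /k/ → not permitted

/gmu/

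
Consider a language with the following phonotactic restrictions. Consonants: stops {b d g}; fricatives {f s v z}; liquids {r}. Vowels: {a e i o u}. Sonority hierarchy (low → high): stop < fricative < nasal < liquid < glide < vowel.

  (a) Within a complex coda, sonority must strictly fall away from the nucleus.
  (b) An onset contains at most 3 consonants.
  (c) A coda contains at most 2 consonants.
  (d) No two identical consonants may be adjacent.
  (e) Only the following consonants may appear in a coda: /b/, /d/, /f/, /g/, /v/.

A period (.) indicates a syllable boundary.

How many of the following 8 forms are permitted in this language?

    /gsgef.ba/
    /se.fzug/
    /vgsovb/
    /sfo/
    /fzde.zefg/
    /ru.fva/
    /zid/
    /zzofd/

/gsgef.ba/ — σ1 onset /gsg/ (3C), coda /f/ ok; σ2 onset /b/, coda /∅/ ok → permitted
/se.fzug/ — σ1 onset /s/, coda /∅/ ok; σ2 onset /fz/ (2C), coda /g/ ok → permitted
/vgsovb/ — σ1 onset /vgs/ (3C), coda /vb/ (2→1 falls) ok → permitted
/sfo/ — σ1 onset /sf/ (2C), coda /∅/ ok → permitted
/fzde.zefg/ — σ1 onset /fzd/ (3C), coda /∅/ ok; σ2 onset /z/, coda /fg/ (2→1 falls) ok → permitted
/ru.fva/ — σ1 onset /r/, coda /∅/ ok; σ2 onset /fv/ (2C), coda /∅/ ok → permitted
/zid/ — σ1 onset /z/, coda /d/ ok → permitted
/zzofd/ — violates constraint (d): adjacent identical consonants /zz/ → not permitted
Permitted: /gsgef.ba/, /se.fzug/, /vgsovb/, /sfo/, /fzde.zefg/, /ru.fva/, /zid/ → 7.

7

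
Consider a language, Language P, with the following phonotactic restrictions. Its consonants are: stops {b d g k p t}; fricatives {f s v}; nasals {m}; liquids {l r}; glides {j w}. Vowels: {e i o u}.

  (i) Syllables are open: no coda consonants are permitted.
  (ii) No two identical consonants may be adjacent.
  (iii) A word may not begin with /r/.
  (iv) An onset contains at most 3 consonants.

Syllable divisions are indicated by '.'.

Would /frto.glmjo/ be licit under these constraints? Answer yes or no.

no

/frto.glmjo/ — violates constraint (iv): syllable 2 onset /glmj/ has 4 consonants (> 3) → illicit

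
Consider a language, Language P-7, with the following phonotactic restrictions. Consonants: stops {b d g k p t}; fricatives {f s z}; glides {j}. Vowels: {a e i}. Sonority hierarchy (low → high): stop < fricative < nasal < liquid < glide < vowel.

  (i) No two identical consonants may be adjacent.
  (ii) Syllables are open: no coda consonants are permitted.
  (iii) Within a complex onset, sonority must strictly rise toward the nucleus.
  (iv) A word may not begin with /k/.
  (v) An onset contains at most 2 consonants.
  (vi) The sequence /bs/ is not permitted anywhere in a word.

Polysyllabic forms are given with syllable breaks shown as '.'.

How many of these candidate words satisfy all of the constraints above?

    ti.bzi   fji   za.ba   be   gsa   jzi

5

ti.bzi — σ1 onset /t/, coda /∅/ ok; σ2 onset /bz/ (1→2 rises), coda /∅/ ok → well-formed
fji — σ1 onset /fj/ (2→5 rises), coda /∅/ ok → well-formed
za.ba — σ1 onset /z/, coda /∅/ ok; σ2 onset /b/, coda /∅/ ok → well-formed
be — σ1 onset /b/, coda /∅/ ok → well-formed
gsa — σ1 onset /gs/ (1→2 rises), coda /∅/ ok → well-formed
jzi — violates constraint (iii): syllable 1 onset /jz/: /j/ (glide, 5) → /z/ (fricative, 2) does not rise → ill-formed
Well-formed: ti.bzi, fji, za.ba, be, gsa → 5.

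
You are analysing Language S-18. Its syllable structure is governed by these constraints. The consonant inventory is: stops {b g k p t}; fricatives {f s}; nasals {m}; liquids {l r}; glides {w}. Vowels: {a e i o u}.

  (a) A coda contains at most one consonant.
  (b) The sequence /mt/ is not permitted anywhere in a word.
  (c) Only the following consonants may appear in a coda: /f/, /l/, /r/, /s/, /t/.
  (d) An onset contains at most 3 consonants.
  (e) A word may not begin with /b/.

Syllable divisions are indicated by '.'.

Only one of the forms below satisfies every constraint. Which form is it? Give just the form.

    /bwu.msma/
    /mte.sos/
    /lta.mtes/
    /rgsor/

/bwu.msma/ — violates constraint (e): word begins with /b/ → phonotactically illegal
/mte.sos/ — violates constraint (b): contains banned sequence /mt/ → phonotactically illegal
/lta.mtes/ — violates constraint (b): contains banned sequence /mt/ → phonotactically illegal
/rgsor/ — σ1 onset /rgs/ (3C), coda /r/ ok → phonotactically legal

/rgsor/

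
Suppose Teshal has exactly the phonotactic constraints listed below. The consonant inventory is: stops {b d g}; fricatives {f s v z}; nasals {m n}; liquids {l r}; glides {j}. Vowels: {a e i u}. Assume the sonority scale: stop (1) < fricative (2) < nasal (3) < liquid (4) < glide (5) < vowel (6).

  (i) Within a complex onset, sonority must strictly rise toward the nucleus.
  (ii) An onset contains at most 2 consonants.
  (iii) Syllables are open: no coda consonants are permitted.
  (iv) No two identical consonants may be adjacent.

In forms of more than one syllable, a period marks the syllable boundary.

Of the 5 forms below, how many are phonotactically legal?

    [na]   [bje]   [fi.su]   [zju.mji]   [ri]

5

[na] — σ1 onset /n/, coda /∅/ ok → phonotactically legal
[bje] — σ1 onset /bj/ (1→5 rises), coda /∅/ ok → phonotactically legal
[fi.su] — σ1 onset /f/, coda /∅/ ok; σ2 onset /s/, coda /∅/ ok → phonotactically legal
[zju.mji] — σ1 onset /zj/ (2→5 rises), coda /∅/ ok; σ2 onset /mj/ (3→5 rises), coda /∅/ ok → phonotactically legal
[ri] — σ1 onset /r/, coda /∅/ ok → phonotactically legal
Phonotactically legal: [na], [bje], [fi.su], [zju.mji], [ri] → 5.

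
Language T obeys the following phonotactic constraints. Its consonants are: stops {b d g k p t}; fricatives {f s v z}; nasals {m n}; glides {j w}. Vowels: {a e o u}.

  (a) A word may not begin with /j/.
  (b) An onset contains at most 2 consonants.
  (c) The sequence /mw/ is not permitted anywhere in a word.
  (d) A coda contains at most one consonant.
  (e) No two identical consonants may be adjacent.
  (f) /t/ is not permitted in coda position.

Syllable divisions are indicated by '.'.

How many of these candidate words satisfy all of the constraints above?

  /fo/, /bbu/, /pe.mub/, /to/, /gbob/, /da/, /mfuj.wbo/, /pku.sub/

/fo/ — σ1 onset /f/, coda /∅/ ok → well-formed
/bbu/ — violates constraint (e): adjacent identical consonants /bb/ → ill-formed
/pe.mub/ — σ1 onset /p/, coda /∅/ ok; σ2 onset /m/, coda /b/ ok → well-formed
/to/ — σ1 onset /t/, coda /∅/ ok → well-formed
/gbob/ — σ1 onset /gb/ (2C), coda /b/ ok → well-formed
/da/ — σ1 onset /d/, coda /∅/ ok → well-formed
/mfuj.wbo/ — σ1 onset /mf/ (2C), coda /j/ ok; σ2 onset /wb/ (2C), coda /∅/ ok → well-formed
/pku.sub/ — σ1 onset /pk/ (2C), coda /∅/ ok; σ2 onset /s/, coda /b/ ok → well-formed
Well-formed: /fo/, /pe.mub/, /to/, /gbob/, /da/, /mfuj.wbo/, /pku.sub/ → 7.

7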